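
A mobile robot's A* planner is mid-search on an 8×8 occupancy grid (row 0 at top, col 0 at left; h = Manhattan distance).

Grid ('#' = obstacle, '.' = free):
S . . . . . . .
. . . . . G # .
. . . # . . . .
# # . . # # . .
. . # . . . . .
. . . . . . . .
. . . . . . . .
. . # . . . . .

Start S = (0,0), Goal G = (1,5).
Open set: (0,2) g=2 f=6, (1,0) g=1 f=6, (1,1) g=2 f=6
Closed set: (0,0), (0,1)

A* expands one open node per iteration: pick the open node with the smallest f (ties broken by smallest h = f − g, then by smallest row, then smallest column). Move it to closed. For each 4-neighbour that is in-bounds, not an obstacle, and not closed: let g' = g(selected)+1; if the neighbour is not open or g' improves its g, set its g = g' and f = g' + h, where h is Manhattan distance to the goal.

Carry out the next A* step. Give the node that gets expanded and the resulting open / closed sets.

expanded=(0,2); open=[(0,3) g=3 f=6, (1,0) g=1 f=6, (1,1) g=2 f=6, (1,2) g=3 f=6]; closed=[(0,0), (0,1), (0,2)]

step 1: expand (0,2) (f=6, h=4) → closed; open now [(0,3) g=3 f=6, (1,0) g=1 f=6, (1,1) g=2 f=6, (1,2) g=3 f=6]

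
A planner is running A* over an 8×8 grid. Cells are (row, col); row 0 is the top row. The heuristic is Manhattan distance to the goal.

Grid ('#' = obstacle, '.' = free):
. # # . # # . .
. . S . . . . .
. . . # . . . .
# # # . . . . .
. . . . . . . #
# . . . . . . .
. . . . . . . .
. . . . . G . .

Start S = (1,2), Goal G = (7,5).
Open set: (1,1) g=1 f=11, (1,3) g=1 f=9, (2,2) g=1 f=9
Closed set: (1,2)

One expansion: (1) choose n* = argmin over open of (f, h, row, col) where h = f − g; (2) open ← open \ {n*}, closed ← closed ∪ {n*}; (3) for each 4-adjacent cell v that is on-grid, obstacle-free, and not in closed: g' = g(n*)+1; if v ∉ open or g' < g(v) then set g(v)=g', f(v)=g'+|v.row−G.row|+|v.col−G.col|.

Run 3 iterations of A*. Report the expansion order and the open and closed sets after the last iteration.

step 1: expand (1,3) (f=9, h=8) → closed; open now [(0,3) g=2 f=11, (1,1) g=1 f=11, (1,4) g=2 f=9, (2,2) g=1 f=9]
step 2: expand (1,4) (f=9, h=7) → closed; open now [(0,3) g=2 f=11, (1,1) g=1 f=11, (1,5) g=3 f=9, (2,2) g=1 f=9, (2,4) g=3 f=9]
step 3: expand (1,5) (f=9, h=6) → closed; open now [(0,3) g=2 f=11, (1,1) g=1 f=11, (1,6) g=4 f=11, (2,2) g=1 f=9, (2,4) g=3 f=9, (2,5) g=4 f=9]

order=[(1,3) → (1,4) → (1,5)]; open=[(0,3) g=2 f=11, (1,1) g=1 f=11, (1,6) g=4 f=11, (2,2) g=1 f=9, (2,4) g=3 f=9, (2,5) g=4 f=9]; closed=[(1,2), (1,3), (1,4), (1,5)]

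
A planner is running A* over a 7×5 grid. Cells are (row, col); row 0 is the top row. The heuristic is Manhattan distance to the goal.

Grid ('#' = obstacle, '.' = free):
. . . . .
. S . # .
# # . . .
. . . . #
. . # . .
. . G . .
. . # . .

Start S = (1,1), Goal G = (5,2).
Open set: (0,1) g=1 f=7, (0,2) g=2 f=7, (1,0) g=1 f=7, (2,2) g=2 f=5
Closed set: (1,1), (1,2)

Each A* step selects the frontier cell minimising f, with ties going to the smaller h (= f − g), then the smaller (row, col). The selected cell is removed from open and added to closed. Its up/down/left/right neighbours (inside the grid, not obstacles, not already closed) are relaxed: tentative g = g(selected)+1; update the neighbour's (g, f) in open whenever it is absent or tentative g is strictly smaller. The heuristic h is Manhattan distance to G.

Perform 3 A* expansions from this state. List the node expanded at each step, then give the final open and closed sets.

step 1: expand (2,2) (f=5, h=3) → closed; open now [(0,1) g=1 f=7, (0,2) g=2 f=7, (1,0) g=1 f=7, (2,3) g=3 f=7, (3,2) g=3 f=5]
step 2: expand (3,2) (f=5, h=2) → closed; open now [(0,1) g=1 f=7, (0,2) g=2 f=7, (1,0) g=1 f=7, (2,3) g=3 f=7, (3,1) g=4 f=7, (3,3) g=4 f=7]
step 3: expand (3,1) (f=7, h=3) → closed; open now [(0,1) g=1 f=7, (0,2) g=2 f=7, (1,0) g=1 f=7, (2,3) g=3 f=7, (3,0) g=5 f=9, (3,3) g=4 f=7, (4,1) g=5 f=7]

order=[(2,2) → (3,2) → (3,1)]; open=[(0,1) g=1 f=7, (0,2) g=2 f=7, (1,0) g=1 f=7, (2,3) g=3 f=7, (3,0) g=5 f=9, (3,3) g=4 f=7, (4,1) g=5 f=7]; closed=[(1,1), (1,2), (2,2), (3,1), (3,2)]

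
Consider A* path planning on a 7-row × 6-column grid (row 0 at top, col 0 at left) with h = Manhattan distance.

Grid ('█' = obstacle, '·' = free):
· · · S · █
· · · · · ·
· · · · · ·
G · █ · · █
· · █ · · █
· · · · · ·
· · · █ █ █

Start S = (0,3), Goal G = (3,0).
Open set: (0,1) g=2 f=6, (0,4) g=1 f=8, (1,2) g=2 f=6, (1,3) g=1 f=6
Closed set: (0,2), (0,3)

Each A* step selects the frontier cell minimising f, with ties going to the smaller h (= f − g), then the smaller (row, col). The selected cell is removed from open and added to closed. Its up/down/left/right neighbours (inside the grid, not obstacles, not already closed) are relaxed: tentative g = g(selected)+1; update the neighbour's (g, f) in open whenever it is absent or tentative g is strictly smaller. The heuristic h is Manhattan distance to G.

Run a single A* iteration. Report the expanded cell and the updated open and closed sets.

expanded=(0,1); open=[(0,0) g=3 f=6, (0,4) g=1 f=8, (1,1) g=3 f=6, (1,2) g=2 f=6, (1,3) g=1 f=6]; closed=[(0,1), (0,2), (0,3)]

step 1: expand (0,1) (f=6, h=4) → closed; open now [(0,0) g=3 f=6, (0,4) g=1 f=8, (1,1) g=3 f=6, (1,2) g=2 f=6, (1,3) g=1 f=6]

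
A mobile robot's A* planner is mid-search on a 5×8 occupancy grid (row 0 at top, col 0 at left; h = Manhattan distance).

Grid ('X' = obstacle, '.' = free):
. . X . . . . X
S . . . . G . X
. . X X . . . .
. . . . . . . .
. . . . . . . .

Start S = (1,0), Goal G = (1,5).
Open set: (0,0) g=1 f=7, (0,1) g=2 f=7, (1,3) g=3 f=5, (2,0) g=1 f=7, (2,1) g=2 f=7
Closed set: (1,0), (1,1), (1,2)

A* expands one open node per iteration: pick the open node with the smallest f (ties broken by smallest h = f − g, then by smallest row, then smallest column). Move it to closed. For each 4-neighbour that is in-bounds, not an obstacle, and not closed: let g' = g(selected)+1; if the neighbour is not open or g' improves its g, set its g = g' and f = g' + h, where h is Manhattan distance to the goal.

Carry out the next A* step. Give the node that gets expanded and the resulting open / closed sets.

step 1: expand (1,3) (f=5, h=2) → closed; open now [(0,0) g=1 f=7, (0,1) g=2 f=7, (0,3) g=4 f=7, (1,4) g=4 f=5, (2,0) g=1 f=7, (2,1) g=2 f=7]

expanded=(1,3); open=[(0,0) g=1 f=7, (0,1) g=2 f=7, (0,3) g=4 f=7, (1,4) g=4 f=5, (2,0) g=1 f=7, (2,1) g=2 f=7]; closed=[(1,0), (1,1), (1,2), (1,3)]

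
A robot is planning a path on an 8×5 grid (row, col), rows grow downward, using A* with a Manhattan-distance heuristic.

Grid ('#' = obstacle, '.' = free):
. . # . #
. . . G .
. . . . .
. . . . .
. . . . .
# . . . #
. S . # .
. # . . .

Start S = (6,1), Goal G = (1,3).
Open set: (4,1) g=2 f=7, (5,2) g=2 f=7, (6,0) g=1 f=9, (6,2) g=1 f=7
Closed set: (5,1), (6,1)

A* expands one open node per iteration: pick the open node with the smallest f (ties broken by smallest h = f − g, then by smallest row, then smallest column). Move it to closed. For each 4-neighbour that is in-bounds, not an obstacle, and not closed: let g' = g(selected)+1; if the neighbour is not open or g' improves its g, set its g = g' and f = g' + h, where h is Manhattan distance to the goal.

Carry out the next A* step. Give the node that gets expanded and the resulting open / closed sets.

step 1: expand (4,1) (f=7, h=5) → closed; open now [(3,1) g=3 f=7, (4,0) g=3 f=9, (4,2) g=3 f=7, (5,2) g=2 f=7, (6,0) g=1 f=9, (6,2) g=1 f=7]

expanded=(4,1); open=[(3,1) g=3 f=7, (4,0) g=3 f=9, (4,2) g=3 f=7, (5,2) g=2 f=7, (6,0) g=1 f=9, (6,2) g=1 f=7]; closed=[(4,1), (5,1), (6,1)]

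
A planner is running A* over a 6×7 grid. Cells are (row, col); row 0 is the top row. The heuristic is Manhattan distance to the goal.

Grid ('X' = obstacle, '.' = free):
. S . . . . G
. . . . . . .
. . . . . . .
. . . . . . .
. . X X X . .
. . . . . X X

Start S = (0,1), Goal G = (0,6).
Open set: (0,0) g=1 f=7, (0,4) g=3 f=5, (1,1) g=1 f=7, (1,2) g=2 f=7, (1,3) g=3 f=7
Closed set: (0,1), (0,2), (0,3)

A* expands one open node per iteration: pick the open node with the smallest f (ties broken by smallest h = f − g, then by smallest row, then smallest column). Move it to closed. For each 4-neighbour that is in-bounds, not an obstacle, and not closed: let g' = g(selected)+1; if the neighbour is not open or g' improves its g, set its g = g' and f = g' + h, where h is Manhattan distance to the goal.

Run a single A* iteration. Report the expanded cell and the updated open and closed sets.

expanded=(0,4); open=[(0,0) g=1 f=7, (0,5) g=4 f=5, (1,1) g=1 f=7, (1,2) g=2 f=7, (1,3) g=3 f=7, (1,4) g=4 f=7]; closed=[(0,1), (0,2), (0,3), (0,4)]

step 1: expand (0,4) (f=5, h=2) → closed; open now [(0,0) g=1 f=7, (0,5) g=4 f=5, (1,1) g=1 f=7, (1,2) g=2 f=7, (1,3) g=3 f=7, (1,4) g=4 f=7]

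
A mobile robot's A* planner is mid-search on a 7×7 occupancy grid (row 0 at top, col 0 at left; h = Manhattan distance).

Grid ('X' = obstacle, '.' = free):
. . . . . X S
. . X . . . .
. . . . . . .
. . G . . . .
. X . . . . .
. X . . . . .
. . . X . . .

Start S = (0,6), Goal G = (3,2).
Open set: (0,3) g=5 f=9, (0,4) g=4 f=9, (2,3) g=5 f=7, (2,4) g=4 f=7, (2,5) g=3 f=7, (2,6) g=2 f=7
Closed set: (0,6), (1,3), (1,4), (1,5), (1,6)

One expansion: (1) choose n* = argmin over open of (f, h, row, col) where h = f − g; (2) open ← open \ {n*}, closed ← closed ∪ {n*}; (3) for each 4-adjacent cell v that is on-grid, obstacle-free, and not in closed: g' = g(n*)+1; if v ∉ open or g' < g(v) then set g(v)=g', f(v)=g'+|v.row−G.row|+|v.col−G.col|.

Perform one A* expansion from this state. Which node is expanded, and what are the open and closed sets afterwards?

step 1: expand (2,3) (f=7, h=2) → closed; open now [(0,3) g=5 f=9, (0,4) g=4 f=9, (2,2) g=6 f=7, (2,4) g=4 f=7, (2,5) g=3 f=7, (2,6) g=2 f=7, (3,3) g=6 f=7]

expanded=(2,3); open=[(0,3) g=5 f=9, (0,4) g=4 f=9, (2,2) g=6 f=7, (2,4) g=4 f=7, (2,5) g=3 f=7, (2,6) g=2 f=7, (3,3) g=6 f=7]; closed=[(0,6), (1,3), (1,4), (1,5), (1,6), (2,3)]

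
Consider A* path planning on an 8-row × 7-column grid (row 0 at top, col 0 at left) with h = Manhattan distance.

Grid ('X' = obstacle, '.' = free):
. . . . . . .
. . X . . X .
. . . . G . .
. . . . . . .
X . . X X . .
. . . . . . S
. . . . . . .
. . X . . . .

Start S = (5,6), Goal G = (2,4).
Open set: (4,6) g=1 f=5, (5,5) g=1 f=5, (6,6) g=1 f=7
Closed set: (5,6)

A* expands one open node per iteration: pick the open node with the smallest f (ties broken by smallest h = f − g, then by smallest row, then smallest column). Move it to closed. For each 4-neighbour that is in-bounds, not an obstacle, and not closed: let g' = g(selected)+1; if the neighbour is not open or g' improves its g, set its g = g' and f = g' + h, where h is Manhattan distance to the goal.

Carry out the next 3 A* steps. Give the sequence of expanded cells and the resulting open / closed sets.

step 1: expand (4,6) (f=5, h=4) → closed; open now [(3,6) g=2 f=5, (4,5) g=2 f=5, (5,5) g=1 f=5, (6,6) g=1 f=7]
step 2: expand (3,6) (f=5, h=3) → closed; open now [(2,6) g=3 f=5, (3,5) g=3 f=5, (4,5) g=2 f=5, (5,5) g=1 f=5, (6,6) g=1 f=7]
step 3: expand (2,6) (f=5, h=2) → closed; open now [(1,6) g=4 f=7, (2,5) g=4 f=5, (3,5) g=3 f=5, (4,5) g=2 f=5, (5,5) g=1 f=5, (6,6) g=1 f=7]

order=[(4,6) → (3,6) → (2,6)]; open=[(1,6) g=4 f=7, (2,5) g=4 f=5, (3,5) g=3 f=5, (4,5) g=2 f=5, (5,5) g=1 f=5, (6,6) g=1 f=7]; closed=[(2,6), (3,6), (4,6), (5,6)]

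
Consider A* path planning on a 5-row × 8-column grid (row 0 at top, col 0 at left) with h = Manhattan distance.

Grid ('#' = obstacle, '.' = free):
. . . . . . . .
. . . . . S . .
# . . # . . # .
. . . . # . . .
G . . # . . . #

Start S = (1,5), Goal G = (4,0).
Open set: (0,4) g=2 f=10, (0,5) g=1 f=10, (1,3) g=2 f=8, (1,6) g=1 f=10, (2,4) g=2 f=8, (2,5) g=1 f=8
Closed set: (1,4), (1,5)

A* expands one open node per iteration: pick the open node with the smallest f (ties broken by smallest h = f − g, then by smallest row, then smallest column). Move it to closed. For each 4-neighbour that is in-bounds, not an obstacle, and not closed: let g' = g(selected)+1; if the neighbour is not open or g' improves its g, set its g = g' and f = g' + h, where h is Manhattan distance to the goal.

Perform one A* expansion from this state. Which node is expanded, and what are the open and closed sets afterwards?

expanded=(1,3); open=[(0,3) g=3 f=10, (0,4) g=2 f=10, (0,5) g=1 f=10, (1,2) g=3 f=8, (1,6) g=1 f=10, (2,4) g=2 f=8, (2,5) g=1 f=8]; closed=[(1,3), (1,4), (1,5)]

step 1: expand (1,3) (f=8, h=6) → closed; open now [(0,3) g=3 f=10, (0,4) g=2 f=10, (0,5) g=1 f=10, (1,2) g=3 f=8, (1,6) g=1 f=10, (2,4) g=2 f=8, (2,5) g=1 f=8]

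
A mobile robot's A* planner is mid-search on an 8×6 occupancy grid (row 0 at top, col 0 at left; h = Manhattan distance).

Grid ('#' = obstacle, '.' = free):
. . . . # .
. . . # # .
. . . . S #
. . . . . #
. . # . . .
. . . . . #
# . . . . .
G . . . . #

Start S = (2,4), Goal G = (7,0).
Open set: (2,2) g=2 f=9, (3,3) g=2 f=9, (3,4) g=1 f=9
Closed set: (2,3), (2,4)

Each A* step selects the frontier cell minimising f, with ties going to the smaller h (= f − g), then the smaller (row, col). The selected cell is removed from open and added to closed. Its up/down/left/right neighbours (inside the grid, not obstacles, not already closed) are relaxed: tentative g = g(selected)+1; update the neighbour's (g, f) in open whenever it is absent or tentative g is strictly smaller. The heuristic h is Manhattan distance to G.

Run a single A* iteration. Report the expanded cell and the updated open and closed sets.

expanded=(2,2); open=[(1,2) g=3 f=11, (2,1) g=3 f=9, (3,2) g=3 f=9, (3,3) g=2 f=9, (3,4) g=1 f=9]; closed=[(2,2), (2,3), (2,4)]

step 1: expand (2,2) (f=9, h=7) → closed; open now [(1,2) g=3 f=11, (2,1) g=3 f=9, (3,2) g=3 f=9, (3,3) g=2 f=9, (3,4) g=1 f=9]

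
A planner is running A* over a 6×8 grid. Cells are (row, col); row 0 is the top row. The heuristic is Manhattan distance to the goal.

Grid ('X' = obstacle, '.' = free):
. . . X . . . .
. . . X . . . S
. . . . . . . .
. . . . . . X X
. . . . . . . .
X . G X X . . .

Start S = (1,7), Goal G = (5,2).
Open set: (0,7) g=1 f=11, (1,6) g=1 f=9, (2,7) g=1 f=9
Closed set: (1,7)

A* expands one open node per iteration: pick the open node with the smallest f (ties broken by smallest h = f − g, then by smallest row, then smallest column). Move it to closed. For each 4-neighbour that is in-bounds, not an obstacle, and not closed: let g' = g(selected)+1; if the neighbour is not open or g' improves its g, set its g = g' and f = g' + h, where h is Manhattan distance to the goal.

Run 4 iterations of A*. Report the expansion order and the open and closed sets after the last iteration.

order=[(1,6) → (1,5) → (1,4) → (2,4)]; open=[(0,4) g=4 f=11, (0,5) g=3 f=11, (0,6) g=2 f=11, (0,7) g=1 f=11, (2,3) g=5 f=9, (2,5) g=3 f=9, (2,6) g=2 f=9, (2,7) g=1 f=9, (3,4) g=5 f=9]; closed=[(1,4), (1,5), (1,6), (1,7), (2,4)]

step 1: expand (1,6) (f=9, h=8) → closed; open now [(0,6) g=2 f=11, (0,7) g=1 f=11, (1,5) g=2 f=9, (2,6) g=2 f=9, (2,7) g=1 f=9]
step 2: expand (1,5) (f=9, h=7) → closed; open now [(0,5) g=3 f=11, (0,6) g=2 f=11, (0,7) g=1 f=11, (1,4) g=3 f=9, (2,5) g=3 f=9, (2,6) g=2 f=9, (2,7) g=1 f=9]
step 3: expand (1,4) (f=9, h=6) → closed; open now [(0,4) g=4 f=11, (0,5) g=3 f=11, (0,6) g=2 f=11, (0,7) g=1 f=11, (2,4) g=4 f=9, (2,5) g=3 f=9, (2,6) g=2 f=9, (2,7) g=1 f=9]
step 4: expand (2,4) (f=9, h=5) → closed; open now [(0,4) g=4 f=11, (0,5) g=3 f=11, (0,6) g=2 f=11, (0,7) g=1 f=11, (2,3) g=5 f=9, (2,5) g=3 f=9, (2,6) g=2 f=9, (2,7) g=1 f=9, (3,4) g=5 f=9]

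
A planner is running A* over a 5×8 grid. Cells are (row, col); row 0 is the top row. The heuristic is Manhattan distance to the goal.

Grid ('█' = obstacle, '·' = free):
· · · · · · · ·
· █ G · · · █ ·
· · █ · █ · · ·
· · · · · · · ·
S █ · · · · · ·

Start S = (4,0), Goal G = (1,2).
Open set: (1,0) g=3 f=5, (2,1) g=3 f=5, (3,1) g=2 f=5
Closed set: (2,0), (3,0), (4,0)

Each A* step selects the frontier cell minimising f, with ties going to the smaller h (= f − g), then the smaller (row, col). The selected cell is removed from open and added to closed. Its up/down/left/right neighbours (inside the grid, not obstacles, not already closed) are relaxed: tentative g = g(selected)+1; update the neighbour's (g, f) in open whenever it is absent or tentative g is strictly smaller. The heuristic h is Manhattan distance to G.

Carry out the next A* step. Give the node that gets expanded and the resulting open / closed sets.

expanded=(1,0); open=[(0,0) g=4 f=7, (2,1) g=3 f=5, (3,1) g=2 f=5]; closed=[(1,0), (2,0), (3,0), (4,0)]

step 1: expand (1,0) (f=5, h=2) → closed; open now [(0,0) g=4 f=7, (2,1) g=3 f=5, (3,1) g=2 f=5]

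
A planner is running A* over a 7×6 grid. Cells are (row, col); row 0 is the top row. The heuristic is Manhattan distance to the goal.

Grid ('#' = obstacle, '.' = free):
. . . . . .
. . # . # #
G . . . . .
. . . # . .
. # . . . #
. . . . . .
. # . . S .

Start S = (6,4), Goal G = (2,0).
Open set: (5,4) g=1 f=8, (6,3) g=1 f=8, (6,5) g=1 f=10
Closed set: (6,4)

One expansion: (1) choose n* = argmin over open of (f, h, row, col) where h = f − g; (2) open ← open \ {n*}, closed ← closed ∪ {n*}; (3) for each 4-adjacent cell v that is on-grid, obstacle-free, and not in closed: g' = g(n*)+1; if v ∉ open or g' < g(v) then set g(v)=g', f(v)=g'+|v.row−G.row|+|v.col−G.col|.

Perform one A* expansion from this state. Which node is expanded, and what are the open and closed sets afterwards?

expanded=(5,4); open=[(4,4) g=2 f=8, (5,3) g=2 f=8, (5,5) g=2 f=10, (6,3) g=1 f=8, (6,5) g=1 f=10]; closed=[(5,4), (6,4)]

step 1: expand (5,4) (f=8, h=7) → closed; open now [(4,4) g=2 f=8, (5,3) g=2 f=8, (5,5) g=2 f=10, (6,3) g=1 f=8, (6,5) g=1 f=10]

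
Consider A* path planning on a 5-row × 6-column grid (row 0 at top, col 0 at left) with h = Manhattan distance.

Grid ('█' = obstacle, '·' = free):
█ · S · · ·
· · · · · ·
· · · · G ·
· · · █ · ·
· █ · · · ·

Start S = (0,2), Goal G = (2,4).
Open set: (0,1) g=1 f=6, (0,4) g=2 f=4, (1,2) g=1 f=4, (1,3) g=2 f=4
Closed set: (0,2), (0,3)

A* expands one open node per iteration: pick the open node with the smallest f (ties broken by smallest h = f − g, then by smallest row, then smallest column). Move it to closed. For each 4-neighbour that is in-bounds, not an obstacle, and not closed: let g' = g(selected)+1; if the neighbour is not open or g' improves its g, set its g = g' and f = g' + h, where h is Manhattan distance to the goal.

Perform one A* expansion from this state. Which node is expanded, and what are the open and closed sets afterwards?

step 1: expand (0,4) (f=4, h=2) → closed; open now [(0,1) g=1 f=6, (0,5) g=3 f=6, (1,2) g=1 f=4, (1,3) g=2 f=4, (1,4) g=3 f=4]

expanded=(0,4); open=[(0,1) g=1 f=6, (0,5) g=3 f=6, (1,2) g=1 f=4, (1,3) g=2 f=4, (1,4) g=3 f=4]; closed=[(0,2), (0,3), (0,4)]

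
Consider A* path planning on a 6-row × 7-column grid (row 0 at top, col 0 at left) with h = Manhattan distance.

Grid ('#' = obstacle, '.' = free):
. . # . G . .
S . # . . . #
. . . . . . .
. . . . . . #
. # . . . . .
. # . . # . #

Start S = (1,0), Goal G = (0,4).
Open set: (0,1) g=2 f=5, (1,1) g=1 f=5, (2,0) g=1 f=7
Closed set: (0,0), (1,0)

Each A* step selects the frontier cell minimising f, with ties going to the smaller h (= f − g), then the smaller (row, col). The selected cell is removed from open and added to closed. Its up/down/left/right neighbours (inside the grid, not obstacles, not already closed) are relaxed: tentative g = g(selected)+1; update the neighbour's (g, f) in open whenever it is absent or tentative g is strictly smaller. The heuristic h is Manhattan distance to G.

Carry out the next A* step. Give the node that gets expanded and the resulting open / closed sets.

expanded=(0,1); open=[(1,1) g=1 f=5, (2,0) g=1 f=7]; closed=[(0,0), (0,1), (1,0)]

step 1: expand (0,1) (f=5, h=3) → closed; open now [(1,1) g=1 f=5, (2,0) g=1 f=7]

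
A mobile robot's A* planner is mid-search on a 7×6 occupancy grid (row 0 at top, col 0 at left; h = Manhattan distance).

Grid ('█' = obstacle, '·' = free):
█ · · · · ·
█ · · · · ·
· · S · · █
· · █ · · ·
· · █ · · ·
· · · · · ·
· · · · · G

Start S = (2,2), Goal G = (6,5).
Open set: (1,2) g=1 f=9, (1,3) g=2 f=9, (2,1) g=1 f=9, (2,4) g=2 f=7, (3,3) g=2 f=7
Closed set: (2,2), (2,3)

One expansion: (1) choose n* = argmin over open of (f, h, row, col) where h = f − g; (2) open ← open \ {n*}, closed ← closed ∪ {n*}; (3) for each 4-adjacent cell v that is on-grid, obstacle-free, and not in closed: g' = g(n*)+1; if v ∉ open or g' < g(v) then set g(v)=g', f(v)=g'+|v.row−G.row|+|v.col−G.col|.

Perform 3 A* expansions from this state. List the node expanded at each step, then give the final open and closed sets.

order=[(2,4) → (3,4) → (3,5)]; open=[(1,2) g=1 f=9, (1,3) g=2 f=9, (1,4) g=3 f=9, (2,1) g=1 f=9, (3,3) g=2 f=7, (4,4) g=4 f=7, (4,5) g=5 f=7]; closed=[(2,2), (2,3), (2,4), (3,4), (3,5)]

step 1: expand (2,4) (f=7, h=5) → closed; open now [(1,2) g=1 f=9, (1,3) g=2 f=9, (1,4) g=3 f=9, (2,1) g=1 f=9, (3,3) g=2 f=7, (3,4) g=3 f=7]
step 2: expand (3,4) (f=7, h=4) → closed; open now [(1,2) g=1 f=9, (1,3) g=2 f=9, (1,4) g=3 f=9, (2,1) g=1 f=9, (3,3) g=2 f=7, (3,5) g=4 f=7, (4,4) g=4 f=7]
step 3: expand (3,5) (f=7, h=3) → closed; open now [(1,2) g=1 f=9, (1,3) g=2 f=9, (1,4) g=3 f=9, (2,1) g=1 f=9, (3,3) g=2 f=7, (4,4) g=4 f=7, (4,5) g=5 f=7]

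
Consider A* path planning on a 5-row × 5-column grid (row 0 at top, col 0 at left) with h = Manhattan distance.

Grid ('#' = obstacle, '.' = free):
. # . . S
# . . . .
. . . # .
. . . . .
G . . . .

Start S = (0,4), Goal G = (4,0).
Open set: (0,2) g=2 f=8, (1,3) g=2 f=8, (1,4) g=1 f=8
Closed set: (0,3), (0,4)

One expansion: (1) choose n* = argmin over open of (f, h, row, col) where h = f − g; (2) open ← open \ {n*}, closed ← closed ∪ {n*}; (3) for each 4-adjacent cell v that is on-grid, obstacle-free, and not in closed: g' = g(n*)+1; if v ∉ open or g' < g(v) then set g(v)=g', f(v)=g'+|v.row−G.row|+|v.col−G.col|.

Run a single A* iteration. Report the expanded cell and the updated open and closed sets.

expanded=(0,2); open=[(1,2) g=3 f=8, (1,3) g=2 f=8, (1,4) g=1 f=8]; closed=[(0,2), (0,3), (0,4)]

step 1: expand (0,2) (f=8, h=6) → closed; open now [(1,2) g=3 f=8, (1,3) g=2 f=8, (1,4) g=1 f=8]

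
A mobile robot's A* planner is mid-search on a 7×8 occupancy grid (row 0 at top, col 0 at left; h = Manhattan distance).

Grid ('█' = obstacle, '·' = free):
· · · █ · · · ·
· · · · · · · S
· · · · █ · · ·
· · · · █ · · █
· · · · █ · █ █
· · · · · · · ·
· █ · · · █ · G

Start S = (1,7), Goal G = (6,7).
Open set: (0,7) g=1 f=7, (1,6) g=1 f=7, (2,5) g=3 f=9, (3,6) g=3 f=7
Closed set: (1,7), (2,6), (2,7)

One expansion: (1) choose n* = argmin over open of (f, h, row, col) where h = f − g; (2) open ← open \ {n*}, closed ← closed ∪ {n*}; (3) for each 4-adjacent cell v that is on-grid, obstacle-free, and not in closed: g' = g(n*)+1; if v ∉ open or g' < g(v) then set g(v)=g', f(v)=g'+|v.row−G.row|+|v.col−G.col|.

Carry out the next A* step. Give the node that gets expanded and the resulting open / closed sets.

expanded=(3,6); open=[(0,7) g=1 f=7, (1,6) g=1 f=7, (2,5) g=3 f=9, (3,5) g=4 f=9]; closed=[(1,7), (2,6), (2,7), (3,6)]

step 1: expand (3,6) (f=7, h=4) → closed; open now [(0,7) g=1 f=7, (1,6) g=1 f=7, (2,5) g=3 f=9, (3,5) g=4 f=9]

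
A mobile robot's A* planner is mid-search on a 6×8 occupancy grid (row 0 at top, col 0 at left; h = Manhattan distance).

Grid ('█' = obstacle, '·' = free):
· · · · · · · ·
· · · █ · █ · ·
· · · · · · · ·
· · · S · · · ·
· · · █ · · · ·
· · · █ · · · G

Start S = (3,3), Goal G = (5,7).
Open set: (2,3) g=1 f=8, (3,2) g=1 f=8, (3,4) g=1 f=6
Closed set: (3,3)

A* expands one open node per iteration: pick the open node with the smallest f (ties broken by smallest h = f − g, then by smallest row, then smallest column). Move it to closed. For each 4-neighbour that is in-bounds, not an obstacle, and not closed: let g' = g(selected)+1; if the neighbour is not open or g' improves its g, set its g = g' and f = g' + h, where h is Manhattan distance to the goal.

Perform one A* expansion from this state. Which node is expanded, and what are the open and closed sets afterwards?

step 1: expand (3,4) (f=6, h=5) → closed; open now [(2,3) g=1 f=8, (2,4) g=2 f=8, (3,2) g=1 f=8, (3,5) g=2 f=6, (4,4) g=2 f=6]

expanded=(3,4); open=[(2,3) g=1 f=8, (2,4) g=2 f=8, (3,2) g=1 f=8, (3,5) g=2 f=6, (4,4) g=2 f=6]; closed=[(3,3), (3,4)]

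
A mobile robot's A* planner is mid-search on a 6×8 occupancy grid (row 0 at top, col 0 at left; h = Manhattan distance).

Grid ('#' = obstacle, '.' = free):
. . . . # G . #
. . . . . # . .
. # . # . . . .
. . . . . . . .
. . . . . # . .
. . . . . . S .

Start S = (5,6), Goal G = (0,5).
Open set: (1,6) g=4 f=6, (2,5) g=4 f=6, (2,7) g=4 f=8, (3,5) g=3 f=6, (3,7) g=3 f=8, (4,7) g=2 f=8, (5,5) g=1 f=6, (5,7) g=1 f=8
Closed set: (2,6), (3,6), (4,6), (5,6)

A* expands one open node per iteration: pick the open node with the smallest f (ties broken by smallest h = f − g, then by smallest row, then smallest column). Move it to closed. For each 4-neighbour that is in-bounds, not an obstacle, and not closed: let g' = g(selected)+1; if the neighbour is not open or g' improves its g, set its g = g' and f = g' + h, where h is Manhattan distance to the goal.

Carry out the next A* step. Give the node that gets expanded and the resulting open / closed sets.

expanded=(1,6); open=[(0,6) g=5 f=6, (1,7) g=5 f=8, (2,5) g=4 f=6, (2,7) g=4 f=8, (3,5) g=3 f=6, (3,7) g=3 f=8, (4,7) g=2 f=8, (5,5) g=1 f=6, (5,7) g=1 f=8]; closed=[(1,6), (2,6), (3,6), (4,6), (5,6)]

step 1: expand (1,6) (f=6, h=2) → closed; open now [(0,6) g=5 f=6, (1,7) g=5 f=8, (2,5) g=4 f=6, (2,7) g=4 f=8, (3,5) g=3 f=6, (3,7) g=3 f=8, (4,7) g=2 f=8, (5,5) g=1 f=6, (5,7) g=1 f=8]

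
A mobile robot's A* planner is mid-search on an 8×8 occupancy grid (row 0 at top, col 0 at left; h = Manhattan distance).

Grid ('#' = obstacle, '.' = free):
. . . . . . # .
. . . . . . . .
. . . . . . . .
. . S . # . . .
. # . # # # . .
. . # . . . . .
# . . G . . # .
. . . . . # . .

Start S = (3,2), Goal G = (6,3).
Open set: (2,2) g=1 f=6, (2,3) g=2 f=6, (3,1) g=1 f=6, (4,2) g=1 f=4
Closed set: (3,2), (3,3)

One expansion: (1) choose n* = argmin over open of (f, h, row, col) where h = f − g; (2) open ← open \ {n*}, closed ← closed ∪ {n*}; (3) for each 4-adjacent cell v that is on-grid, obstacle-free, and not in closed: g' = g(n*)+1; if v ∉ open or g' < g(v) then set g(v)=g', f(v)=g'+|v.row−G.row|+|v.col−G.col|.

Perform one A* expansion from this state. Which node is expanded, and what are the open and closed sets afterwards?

expanded=(4,2); open=[(2,2) g=1 f=6, (2,3) g=2 f=6, (3,1) g=1 f=6]; closed=[(3,2), (3,3), (4,2)]

step 1: expand (4,2) (f=4, h=3) → closed; open now [(2,2) g=1 f=6, (2,3) g=2 f=6, (3,1) g=1 f=6]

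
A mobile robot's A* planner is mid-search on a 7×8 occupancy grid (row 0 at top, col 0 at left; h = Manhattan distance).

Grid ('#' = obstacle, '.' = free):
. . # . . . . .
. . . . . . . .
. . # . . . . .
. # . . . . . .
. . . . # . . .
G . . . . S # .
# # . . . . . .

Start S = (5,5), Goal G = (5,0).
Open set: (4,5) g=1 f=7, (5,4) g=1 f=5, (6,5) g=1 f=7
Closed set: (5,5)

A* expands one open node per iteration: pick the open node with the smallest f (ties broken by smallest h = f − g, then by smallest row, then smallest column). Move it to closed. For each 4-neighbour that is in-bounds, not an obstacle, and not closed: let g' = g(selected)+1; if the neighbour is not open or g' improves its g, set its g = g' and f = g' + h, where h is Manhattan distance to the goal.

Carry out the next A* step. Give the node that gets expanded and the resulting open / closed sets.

step 1: expand (5,4) (f=5, h=4) → closed; open now [(4,5) g=1 f=7, (5,3) g=2 f=5, (6,4) g=2 f=7, (6,5) g=1 f=7]

expanded=(5,4); open=[(4,5) g=1 f=7, (5,3) g=2 f=5, (6,4) g=2 f=7, (6,5) g=1 f=7]; closed=[(5,4), (5,5)]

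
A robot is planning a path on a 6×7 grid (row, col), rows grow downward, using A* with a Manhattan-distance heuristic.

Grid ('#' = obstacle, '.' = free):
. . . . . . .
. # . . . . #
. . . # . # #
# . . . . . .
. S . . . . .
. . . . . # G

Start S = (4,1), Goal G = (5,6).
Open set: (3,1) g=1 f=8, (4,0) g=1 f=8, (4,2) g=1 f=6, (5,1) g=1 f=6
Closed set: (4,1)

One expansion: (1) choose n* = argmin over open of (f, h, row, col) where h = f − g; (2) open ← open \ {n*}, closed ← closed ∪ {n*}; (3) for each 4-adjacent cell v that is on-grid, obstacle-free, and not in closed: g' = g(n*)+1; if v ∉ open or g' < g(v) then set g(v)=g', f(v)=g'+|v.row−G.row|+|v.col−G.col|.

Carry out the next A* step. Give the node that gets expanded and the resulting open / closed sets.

expanded=(4,2); open=[(3,1) g=1 f=8, (3,2) g=2 f=8, (4,0) g=1 f=8, (4,3) g=2 f=6, (5,1) g=1 f=6, (5,2) g=2 f=6]; closed=[(4,1), (4,2)]

step 1: expand (4,2) (f=6, h=5) → closed; open now [(3,1) g=1 f=8, (3,2) g=2 f=8, (4,0) g=1 f=8, (4,3) g=2 f=6, (5,1) g=1 f=6, (5,2) g=2 f=6]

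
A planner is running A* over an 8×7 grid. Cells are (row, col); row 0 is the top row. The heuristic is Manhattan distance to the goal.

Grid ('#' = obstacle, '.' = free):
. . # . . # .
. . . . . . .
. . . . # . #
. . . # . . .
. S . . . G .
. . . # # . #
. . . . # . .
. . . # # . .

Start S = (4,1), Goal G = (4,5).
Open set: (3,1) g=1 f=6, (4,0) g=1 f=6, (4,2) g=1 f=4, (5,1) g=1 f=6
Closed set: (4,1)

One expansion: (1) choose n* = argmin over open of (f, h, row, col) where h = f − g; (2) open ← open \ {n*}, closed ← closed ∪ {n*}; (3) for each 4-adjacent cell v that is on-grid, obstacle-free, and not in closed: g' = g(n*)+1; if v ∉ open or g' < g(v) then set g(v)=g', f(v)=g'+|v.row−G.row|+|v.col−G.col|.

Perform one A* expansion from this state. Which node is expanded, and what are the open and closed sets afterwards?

expanded=(4,2); open=[(3,1) g=1 f=6, (3,2) g=2 f=6, (4,0) g=1 f=6, (4,3) g=2 f=4, (5,1) g=1 f=6, (5,2) g=2 f=6]; closed=[(4,1), (4,2)]

step 1: expand (4,2) (f=4, h=3) → closed; open now [(3,1) g=1 f=6, (3,2) g=2 f=6, (4,0) g=1 f=6, (4,3) g=2 f=4, (5,1) g=1 f=6, (5,2) g=2 f=6]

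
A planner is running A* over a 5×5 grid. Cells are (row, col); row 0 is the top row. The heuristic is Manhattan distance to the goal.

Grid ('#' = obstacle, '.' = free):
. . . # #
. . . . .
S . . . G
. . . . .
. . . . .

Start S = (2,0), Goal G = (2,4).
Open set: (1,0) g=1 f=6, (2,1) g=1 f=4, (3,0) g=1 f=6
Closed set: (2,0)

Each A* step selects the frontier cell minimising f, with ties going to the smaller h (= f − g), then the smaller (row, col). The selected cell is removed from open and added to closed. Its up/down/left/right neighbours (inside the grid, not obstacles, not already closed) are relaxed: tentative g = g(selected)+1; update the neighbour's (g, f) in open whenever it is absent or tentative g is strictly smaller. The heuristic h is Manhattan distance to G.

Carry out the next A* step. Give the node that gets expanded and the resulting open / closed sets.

step 1: expand (2,1) (f=4, h=3) → closed; open now [(1,0) g=1 f=6, (1,1) g=2 f=6, (2,2) g=2 f=4, (3,0) g=1 f=6, (3,1) g=2 f=6]

expanded=(2,1); open=[(1,0) g=1 f=6, (1,1) g=2 f=6, (2,2) g=2 f=4, (3,0) g=1 f=6, (3,1) g=2 f=6]; closed=[(2,0), (2,1)]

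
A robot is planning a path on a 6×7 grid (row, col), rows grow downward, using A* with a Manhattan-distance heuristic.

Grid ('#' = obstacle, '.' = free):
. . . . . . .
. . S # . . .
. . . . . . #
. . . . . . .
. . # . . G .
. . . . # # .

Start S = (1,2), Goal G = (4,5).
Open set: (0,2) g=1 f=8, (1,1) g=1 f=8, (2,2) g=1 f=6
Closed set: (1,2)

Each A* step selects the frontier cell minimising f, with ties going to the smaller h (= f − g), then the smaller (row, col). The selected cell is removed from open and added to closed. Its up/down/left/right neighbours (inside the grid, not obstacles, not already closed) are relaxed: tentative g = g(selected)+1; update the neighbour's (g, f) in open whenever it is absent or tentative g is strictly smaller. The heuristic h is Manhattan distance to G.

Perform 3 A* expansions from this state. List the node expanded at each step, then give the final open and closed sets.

step 1: expand (2,2) (f=6, h=5) → closed; open now [(0,2) g=1 f=8, (1,1) g=1 f=8, (2,1) g=2 f=8, (2,3) g=2 f=6, (3,2) g=2 f=6]
step 2: expand (2,3) (f=6, h=4) → closed; open now [(0,2) g=1 f=8, (1,1) g=1 f=8, (2,1) g=2 f=8, (2,4) g=3 f=6, (3,2) g=2 f=6, (3,3) g=3 f=6]
step 3: expand (2,4) (f=6, h=3) → closed; open now [(0,2) g=1 f=8, (1,1) g=1 f=8, (1,4) g=4 f=8, (2,1) g=2 f=8, (2,5) g=4 f=6, (3,2) g=2 f=6, (3,3) g=3 f=6, (3,4) g=4 f=6]

order=[(2,2) → (2,3) → (2,4)]; open=[(0,2) g=1 f=8, (1,1) g=1 f=8, (1,4) g=4 f=8, (2,1) g=2 f=8, (2,5) g=4 f=6, (3,2) g=2 f=6, (3,3) g=3 f=6, (3,4) g=4 f=6]; closed=[(1,2), (2,2), (2,3), (2,4)]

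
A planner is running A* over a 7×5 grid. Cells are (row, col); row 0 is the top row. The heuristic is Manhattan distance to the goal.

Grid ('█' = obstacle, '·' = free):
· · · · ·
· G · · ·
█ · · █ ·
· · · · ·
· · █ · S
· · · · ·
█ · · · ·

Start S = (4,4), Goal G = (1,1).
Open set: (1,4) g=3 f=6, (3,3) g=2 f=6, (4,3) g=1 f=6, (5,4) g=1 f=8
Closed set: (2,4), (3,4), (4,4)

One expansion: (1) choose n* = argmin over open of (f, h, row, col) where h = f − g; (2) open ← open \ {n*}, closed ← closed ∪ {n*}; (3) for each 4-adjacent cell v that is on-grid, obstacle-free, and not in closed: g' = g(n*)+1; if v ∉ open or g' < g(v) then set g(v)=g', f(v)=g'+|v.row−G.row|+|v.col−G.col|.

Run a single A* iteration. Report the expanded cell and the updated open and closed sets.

expanded=(1,4); open=[(0,4) g=4 f=8, (1,3) g=4 f=6, (3,3) g=2 f=6, (4,3) g=1 f=6, (5,4) g=1 f=8]; closed=[(1,4), (2,4), (3,4), (4,4)]

step 1: expand (1,4) (f=6, h=3) → closed; open now [(0,4) g=4 f=8, (1,3) g=4 f=6, (3,3) g=2 f=6, (4,3) g=1 f=6, (5,4) g=1 f=8]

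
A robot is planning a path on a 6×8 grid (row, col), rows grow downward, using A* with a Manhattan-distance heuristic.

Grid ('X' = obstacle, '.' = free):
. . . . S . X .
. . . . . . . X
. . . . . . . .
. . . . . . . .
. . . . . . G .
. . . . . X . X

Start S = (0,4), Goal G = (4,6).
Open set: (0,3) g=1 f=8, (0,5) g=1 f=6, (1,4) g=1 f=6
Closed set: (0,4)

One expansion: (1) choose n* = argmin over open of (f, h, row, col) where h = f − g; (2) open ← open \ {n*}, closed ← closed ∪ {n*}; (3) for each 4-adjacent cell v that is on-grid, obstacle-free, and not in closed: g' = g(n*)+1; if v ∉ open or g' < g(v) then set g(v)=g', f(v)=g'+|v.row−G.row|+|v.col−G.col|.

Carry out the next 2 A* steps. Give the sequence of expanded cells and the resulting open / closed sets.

order=[(0,5) → (1,5)]; open=[(0,3) g=1 f=8, (1,4) g=1 f=6, (1,6) g=3 f=6, (2,5) g=3 f=6]; closed=[(0,4), (0,5), (1,5)]

step 1: expand (0,5) (f=6, h=5) → closed; open now [(0,3) g=1 f=8, (1,4) g=1 f=6, (1,5) g=2 f=6]
step 2: expand (1,5) (f=6, h=4) → closed; open now [(0,3) g=1 f=8, (1,4) g=1 f=6, (1,6) g=3 f=6, (2,5) g=3 f=6]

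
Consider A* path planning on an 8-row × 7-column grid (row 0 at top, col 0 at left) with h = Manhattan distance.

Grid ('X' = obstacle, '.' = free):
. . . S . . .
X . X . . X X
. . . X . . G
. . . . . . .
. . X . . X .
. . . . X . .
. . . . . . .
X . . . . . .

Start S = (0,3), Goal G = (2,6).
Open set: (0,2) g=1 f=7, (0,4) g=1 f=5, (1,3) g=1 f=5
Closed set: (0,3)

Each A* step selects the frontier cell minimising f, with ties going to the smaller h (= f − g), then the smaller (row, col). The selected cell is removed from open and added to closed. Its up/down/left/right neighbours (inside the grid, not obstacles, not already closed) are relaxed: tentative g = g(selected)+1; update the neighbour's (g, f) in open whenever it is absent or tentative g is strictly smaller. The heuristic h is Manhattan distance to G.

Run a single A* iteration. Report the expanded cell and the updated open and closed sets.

expanded=(0,4); open=[(0,2) g=1 f=7, (0,5) g=2 f=5, (1,3) g=1 f=5, (1,4) g=2 f=5]; closed=[(0,3), (0,4)]

step 1: expand (0,4) (f=5, h=4) → closed; open now [(0,2) g=1 f=7, (0,5) g=2 f=5, (1,3) g=1 f=5, (1,4) g=2 f=5]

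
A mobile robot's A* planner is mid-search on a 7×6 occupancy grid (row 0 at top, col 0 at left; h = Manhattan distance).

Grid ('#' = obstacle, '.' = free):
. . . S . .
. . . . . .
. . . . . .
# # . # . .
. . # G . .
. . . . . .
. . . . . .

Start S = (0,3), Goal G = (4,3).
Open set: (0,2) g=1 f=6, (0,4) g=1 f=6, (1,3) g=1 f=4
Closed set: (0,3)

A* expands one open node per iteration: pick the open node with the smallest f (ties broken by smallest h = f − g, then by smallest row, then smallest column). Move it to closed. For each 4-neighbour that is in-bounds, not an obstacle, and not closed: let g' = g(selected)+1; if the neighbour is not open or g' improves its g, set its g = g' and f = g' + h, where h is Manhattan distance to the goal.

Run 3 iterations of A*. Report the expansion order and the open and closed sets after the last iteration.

order=[(1,3) → (2,3) → (2,2)]; open=[(0,2) g=1 f=6, (0,4) g=1 f=6, (1,2) g=2 f=6, (1,4) g=2 f=6, (2,1) g=4 f=8, (2,4) g=3 f=6, (3,2) g=4 f=6]; closed=[(0,3), (1,3), (2,2), (2,3)]

step 1: expand (1,3) (f=4, h=3) → closed; open now [(0,2) g=1 f=6, (0,4) g=1 f=6, (1,2) g=2 f=6, (1,4) g=2 f=6, (2,3) g=2 f=4]
step 2: expand (2,3) (f=4, h=2) → closed; open now [(0,2) g=1 f=6, (0,4) g=1 f=6, (1,2) g=2 f=6, (1,4) g=2 f=6, (2,2) g=3 f=6, (2,4) g=3 f=6]
step 3: expand (2,2) (f=6, h=3) → closed; open now [(0,2) g=1 f=6, (0,4) g=1 f=6, (1,2) g=2 f=6, (1,4) g=2 f=6, (2,1) g=4 f=8, (2,4) g=3 f=6, (3,2) g=4 f=6]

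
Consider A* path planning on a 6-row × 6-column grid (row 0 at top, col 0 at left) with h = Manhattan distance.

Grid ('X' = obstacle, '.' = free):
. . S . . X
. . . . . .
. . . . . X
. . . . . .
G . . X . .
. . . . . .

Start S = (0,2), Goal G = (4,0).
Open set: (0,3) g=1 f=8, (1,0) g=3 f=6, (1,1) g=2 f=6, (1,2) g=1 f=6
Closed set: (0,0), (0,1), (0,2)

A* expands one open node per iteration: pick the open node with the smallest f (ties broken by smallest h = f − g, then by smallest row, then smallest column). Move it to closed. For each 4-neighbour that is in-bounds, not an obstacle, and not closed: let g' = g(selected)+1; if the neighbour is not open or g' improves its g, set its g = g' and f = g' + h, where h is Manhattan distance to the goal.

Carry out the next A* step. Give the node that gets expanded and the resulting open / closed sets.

step 1: expand (1,0) (f=6, h=3) → closed; open now [(0,3) g=1 f=8, (1,1) g=2 f=6, (1,2) g=1 f=6, (2,0) g=4 f=6]

expanded=(1,0); open=[(0,3) g=1 f=8, (1,1) g=2 f=6, (1,2) g=1 f=6, (2,0) g=4 f=6]; closed=[(0,0), (0,1), (0,2), (1,0)]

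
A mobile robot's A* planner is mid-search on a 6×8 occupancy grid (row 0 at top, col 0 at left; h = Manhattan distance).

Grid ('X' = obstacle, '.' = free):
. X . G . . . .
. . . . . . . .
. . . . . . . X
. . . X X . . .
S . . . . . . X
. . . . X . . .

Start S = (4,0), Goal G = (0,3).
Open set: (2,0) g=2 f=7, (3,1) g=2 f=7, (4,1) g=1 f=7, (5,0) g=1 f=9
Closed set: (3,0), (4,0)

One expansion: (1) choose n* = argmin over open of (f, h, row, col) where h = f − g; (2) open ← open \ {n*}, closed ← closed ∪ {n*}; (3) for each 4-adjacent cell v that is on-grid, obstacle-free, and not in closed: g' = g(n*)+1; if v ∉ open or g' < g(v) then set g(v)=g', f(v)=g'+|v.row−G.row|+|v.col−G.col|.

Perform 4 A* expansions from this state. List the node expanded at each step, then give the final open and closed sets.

order=[(2,0) → (1,0) → (0,0) → (1,1)]; open=[(1,2) g=5 f=7, (2,1) g=3 f=7, (3,1) g=2 f=7, (4,1) g=1 f=7, (5,0) g=1 f=9]; closed=[(0,0), (1,0), (1,1), (2,0), (3,0), (4,0)]

step 1: expand (2,0) (f=7, h=5) → closed; open now [(1,0) g=3 f=7, (2,1) g=3 f=7, (3,1) g=2 f=7, (4,1) g=1 f=7, (5,0) g=1 f=9]
step 2: expand (1,0) (f=7, h=4) → closed; open now [(0,0) g=4 f=7, (1,1) g=4 f=7, (2,1) g=3 f=7, (3,1) g=2 f=7, (4,1) g=1 f=7, (5,0) g=1 f=9]
step 3: expand (0,0) (f=7, h=3) → closed; open now [(1,1) g=4 f=7, (2,1) g=3 f=7, (3,1) g=2 f=7, (4,1) g=1 f=7, (5,0) g=1 f=9]
step 4: expand (1,1) (f=7, h=3) → closed; open now [(1,2) g=5 f=7, (2,1) g=3 f=7, (3,1) g=2 f=7, (4,1) g=1 f=7, (5,0) g=1 f=9]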